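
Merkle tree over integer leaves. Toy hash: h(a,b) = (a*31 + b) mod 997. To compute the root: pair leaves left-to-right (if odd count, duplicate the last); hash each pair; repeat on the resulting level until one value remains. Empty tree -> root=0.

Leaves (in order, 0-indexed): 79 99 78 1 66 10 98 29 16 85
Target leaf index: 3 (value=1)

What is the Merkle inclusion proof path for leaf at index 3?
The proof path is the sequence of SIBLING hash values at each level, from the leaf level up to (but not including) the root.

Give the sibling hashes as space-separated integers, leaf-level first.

Answer: 78 554 4 732

Derivation:
L0 (leaves): [79, 99, 78, 1, 66, 10, 98, 29, 16, 85], target index=3
L1: h(79,99)=(79*31+99)%997=554 [pair 0] h(78,1)=(78*31+1)%997=425 [pair 1] h(66,10)=(66*31+10)%997=62 [pair 2] h(98,29)=(98*31+29)%997=76 [pair 3] h(16,85)=(16*31+85)%997=581 [pair 4] -> [554, 425, 62, 76, 581]
  Sibling for proof at L0: 78
L2: h(554,425)=(554*31+425)%997=650 [pair 0] h(62,76)=(62*31+76)%997=4 [pair 1] h(581,581)=(581*31+581)%997=646 [pair 2] -> [650, 4, 646]
  Sibling for proof at L1: 554
L3: h(650,4)=(650*31+4)%997=214 [pair 0] h(646,646)=(646*31+646)%997=732 [pair 1] -> [214, 732]
  Sibling for proof at L2: 4
L4: h(214,732)=(214*31+732)%997=387 [pair 0] -> [387]
  Sibling for proof at L3: 732
Root: 387
Proof path (sibling hashes from leaf to root): [78, 554, 4, 732]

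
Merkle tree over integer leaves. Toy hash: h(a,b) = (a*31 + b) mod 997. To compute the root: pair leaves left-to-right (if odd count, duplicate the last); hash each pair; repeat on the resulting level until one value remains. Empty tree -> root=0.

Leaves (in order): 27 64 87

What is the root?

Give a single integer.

L0: [27, 64, 87]
L1: h(27,64)=(27*31+64)%997=901 h(87,87)=(87*31+87)%997=790 -> [901, 790]
L2: h(901,790)=(901*31+790)%997=805 -> [805]

Answer: 805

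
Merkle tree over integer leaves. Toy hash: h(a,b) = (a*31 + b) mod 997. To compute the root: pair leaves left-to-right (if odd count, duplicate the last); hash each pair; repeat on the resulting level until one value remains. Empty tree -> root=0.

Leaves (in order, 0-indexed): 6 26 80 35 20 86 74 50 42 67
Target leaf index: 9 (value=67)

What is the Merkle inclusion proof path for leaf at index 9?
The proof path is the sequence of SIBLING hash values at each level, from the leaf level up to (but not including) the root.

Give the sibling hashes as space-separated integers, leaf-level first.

Answer: 42 372 937 845

Derivation:
L0 (leaves): [6, 26, 80, 35, 20, 86, 74, 50, 42, 67], target index=9
L1: h(6,26)=(6*31+26)%997=212 [pair 0] h(80,35)=(80*31+35)%997=521 [pair 1] h(20,86)=(20*31+86)%997=706 [pair 2] h(74,50)=(74*31+50)%997=350 [pair 3] h(42,67)=(42*31+67)%997=372 [pair 4] -> [212, 521, 706, 350, 372]
  Sibling for proof at L0: 42
L2: h(212,521)=(212*31+521)%997=114 [pair 0] h(706,350)=(706*31+350)%997=302 [pair 1] h(372,372)=(372*31+372)%997=937 [pair 2] -> [114, 302, 937]
  Sibling for proof at L1: 372
L3: h(114,302)=(114*31+302)%997=845 [pair 0] h(937,937)=(937*31+937)%997=74 [pair 1] -> [845, 74]
  Sibling for proof at L2: 937
L4: h(845,74)=(845*31+74)%997=347 [pair 0] -> [347]
  Sibling for proof at L3: 845
Root: 347
Proof path (sibling hashes from leaf to root): [42, 372, 937, 845]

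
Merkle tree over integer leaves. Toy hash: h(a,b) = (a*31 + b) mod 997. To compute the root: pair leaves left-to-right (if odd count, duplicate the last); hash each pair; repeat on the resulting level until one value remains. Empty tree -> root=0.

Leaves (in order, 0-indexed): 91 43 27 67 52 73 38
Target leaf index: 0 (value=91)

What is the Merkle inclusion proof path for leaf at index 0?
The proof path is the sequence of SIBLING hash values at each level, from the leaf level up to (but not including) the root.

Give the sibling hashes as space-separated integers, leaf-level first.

Answer: 43 904 610

Derivation:
L0 (leaves): [91, 43, 27, 67, 52, 73, 38], target index=0
L1: h(91,43)=(91*31+43)%997=870 [pair 0] h(27,67)=(27*31+67)%997=904 [pair 1] h(52,73)=(52*31+73)%997=688 [pair 2] h(38,38)=(38*31+38)%997=219 [pair 3] -> [870, 904, 688, 219]
  Sibling for proof at L0: 43
L2: h(870,904)=(870*31+904)%997=955 [pair 0] h(688,219)=(688*31+219)%997=610 [pair 1] -> [955, 610]
  Sibling for proof at L1: 904
L3: h(955,610)=(955*31+610)%997=305 [pair 0] -> [305]
  Sibling for proof at L2: 610
Root: 305
Proof path (sibling hashes from leaf to root): [43, 904, 610]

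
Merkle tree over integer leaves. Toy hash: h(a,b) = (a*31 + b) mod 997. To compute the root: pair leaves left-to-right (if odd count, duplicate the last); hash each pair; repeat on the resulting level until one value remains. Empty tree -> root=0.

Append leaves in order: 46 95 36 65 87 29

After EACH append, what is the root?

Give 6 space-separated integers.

Answer: 46 524 447 476 156 294

Derivation:
After append 46 (leaves=[46]):
  L0: [46]
  root=46
After append 95 (leaves=[46, 95]):
  L0: [46, 95]
  L1: h(46,95)=(46*31+95)%997=524 -> [524]
  root=524
After append 36 (leaves=[46, 95, 36]):
  L0: [46, 95, 36]
  L1: h(46,95)=(46*31+95)%997=524 h(36,36)=(36*31+36)%997=155 -> [524, 155]
  L2: h(524,155)=(524*31+155)%997=447 -> [447]
  root=447
After append 65 (leaves=[46, 95, 36, 65]):
  L0: [46, 95, 36, 65]
  L1: h(46,95)=(46*31+95)%997=524 h(36,65)=(36*31+65)%997=184 -> [524, 184]
  L2: h(524,184)=(524*31+184)%997=476 -> [476]
  root=476
After append 87 (leaves=[46, 95, 36, 65, 87]):
  L0: [46, 95, 36, 65, 87]
  L1: h(46,95)=(46*31+95)%997=524 h(36,65)=(36*31+65)%997=184 h(87,87)=(87*31+87)%997=790 -> [524, 184, 790]
  L2: h(524,184)=(524*31+184)%997=476 h(790,790)=(790*31+790)%997=355 -> [476, 355]
  L3: h(476,355)=(476*31+355)%997=156 -> [156]
  root=156
After append 29 (leaves=[46, 95, 36, 65, 87, 29]):
  L0: [46, 95, 36, 65, 87, 29]
  L1: h(46,95)=(46*31+95)%997=524 h(36,65)=(36*31+65)%997=184 h(87,29)=(87*31+29)%997=732 -> [524, 184, 732]
  L2: h(524,184)=(524*31+184)%997=476 h(732,732)=(732*31+732)%997=493 -> [476, 493]
  L3: h(476,493)=(476*31+493)%997=294 -> [294]
  root=294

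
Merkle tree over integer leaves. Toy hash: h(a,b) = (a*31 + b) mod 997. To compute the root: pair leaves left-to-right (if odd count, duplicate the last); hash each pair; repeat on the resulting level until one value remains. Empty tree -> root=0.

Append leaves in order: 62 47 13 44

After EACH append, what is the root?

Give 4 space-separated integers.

After append 62 (leaves=[62]):
  L0: [62]
  root=62
After append 47 (leaves=[62, 47]):
  L0: [62, 47]
  L1: h(62,47)=(62*31+47)%997=972 -> [972]
  root=972
After append 13 (leaves=[62, 47, 13]):
  L0: [62, 47, 13]
  L1: h(62,47)=(62*31+47)%997=972 h(13,13)=(13*31+13)%997=416 -> [972, 416]
  L2: h(972,416)=(972*31+416)%997=638 -> [638]
  root=638
After append 44 (leaves=[62, 47, 13, 44]):
  L0: [62, 47, 13, 44]
  L1: h(62,47)=(62*31+47)%997=972 h(13,44)=(13*31+44)%997=447 -> [972, 447]
  L2: h(972,447)=(972*31+447)%997=669 -> [669]
  root=669

Answer: 62 972 638 669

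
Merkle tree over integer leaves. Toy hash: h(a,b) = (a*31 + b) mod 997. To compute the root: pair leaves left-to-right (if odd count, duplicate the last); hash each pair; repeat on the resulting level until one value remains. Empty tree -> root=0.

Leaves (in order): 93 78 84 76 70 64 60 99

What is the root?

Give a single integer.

L0: [93, 78, 84, 76, 70, 64, 60, 99]
L1: h(93,78)=(93*31+78)%997=967 h(84,76)=(84*31+76)%997=686 h(70,64)=(70*31+64)%997=240 h(60,99)=(60*31+99)%997=962 -> [967, 686, 240, 962]
L2: h(967,686)=(967*31+686)%997=753 h(240,962)=(240*31+962)%997=426 -> [753, 426]
L3: h(753,426)=(753*31+426)%997=838 -> [838]

Answer: 838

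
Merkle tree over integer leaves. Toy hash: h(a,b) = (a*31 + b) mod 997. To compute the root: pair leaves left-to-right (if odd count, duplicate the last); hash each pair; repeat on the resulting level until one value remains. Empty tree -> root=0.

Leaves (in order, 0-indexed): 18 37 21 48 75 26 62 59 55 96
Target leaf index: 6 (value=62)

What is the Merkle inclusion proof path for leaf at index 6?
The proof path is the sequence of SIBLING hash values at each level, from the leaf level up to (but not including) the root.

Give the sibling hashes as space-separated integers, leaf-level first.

Answer: 59 357 201 771

Derivation:
L0 (leaves): [18, 37, 21, 48, 75, 26, 62, 59, 55, 96], target index=6
L1: h(18,37)=(18*31+37)%997=595 [pair 0] h(21,48)=(21*31+48)%997=699 [pair 1] h(75,26)=(75*31+26)%997=357 [pair 2] h(62,59)=(62*31+59)%997=984 [pair 3] h(55,96)=(55*31+96)%997=804 [pair 4] -> [595, 699, 357, 984, 804]
  Sibling for proof at L0: 59
L2: h(595,699)=(595*31+699)%997=201 [pair 0] h(357,984)=(357*31+984)%997=87 [pair 1] h(804,804)=(804*31+804)%997=803 [pair 2] -> [201, 87, 803]
  Sibling for proof at L1: 357
L3: h(201,87)=(201*31+87)%997=336 [pair 0] h(803,803)=(803*31+803)%997=771 [pair 1] -> [336, 771]
  Sibling for proof at L2: 201
L4: h(336,771)=(336*31+771)%997=220 [pair 0] -> [220]
  Sibling for proof at L3: 771
Root: 220
Proof path (sibling hashes from leaf to root): [59, 357, 201, 771]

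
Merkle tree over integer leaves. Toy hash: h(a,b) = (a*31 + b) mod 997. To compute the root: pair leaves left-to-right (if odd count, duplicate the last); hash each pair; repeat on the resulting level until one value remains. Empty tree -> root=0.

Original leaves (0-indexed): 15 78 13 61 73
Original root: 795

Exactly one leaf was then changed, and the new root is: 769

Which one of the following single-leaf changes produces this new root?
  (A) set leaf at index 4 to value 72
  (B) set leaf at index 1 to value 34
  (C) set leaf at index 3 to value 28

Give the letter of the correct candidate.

Answer: C

Derivation:
Original leaves: [15, 78, 13, 61, 73]
Target new root: 769
Try each candidate change and compute the resulting root:
Candidate A: set leaf[4] = 72 -> leaves = [15, 78, 13, 61, 72]
  L0: [15, 78, 13, 61, 72]
  L1: h(15,78)=(15*31+78)%997=543 h(13,61)=(13*31+61)%997=464 h(72,72)=(72*31+72)%997=310 -> [543, 464, 310]
  L2: h(543,464)=(543*31+464)%997=348 h(310,310)=(310*31+310)%997=947 -> [348, 947]
  L3: h(348,947)=(348*31+947)%997=768 -> [768]
  root = 768 != target 769
Candidate B: set leaf[1] = 34 -> leaves = [15, 34, 13, 61, 73]
  L0: [15, 34, 13, 61, 73]
  L1: h(15,34)=(15*31+34)%997=499 h(13,61)=(13*31+61)%997=464 h(73,73)=(73*31+73)%997=342 -> [499, 464, 342]
  L2: h(499,464)=(499*31+464)%997=978 h(342,342)=(342*31+342)%997=974 -> [978, 974]
  L3: h(978,974)=(978*31+974)%997=385 -> [385]
  root = 385 != target 769
Candidate C: set leaf[3] = 28 -> leaves = [15, 78, 13, 28, 73]
  L0: [15, 78, 13, 28, 73]
  L1: h(15,78)=(15*31+78)%997=543 h(13,28)=(13*31+28)%997=431 h(73,73)=(73*31+73)%997=342 -> [543, 431, 342]
  L2: h(543,431)=(543*31+431)%997=315 h(342,342)=(342*31+342)%997=974 -> [315, 974]
  L3: h(315,974)=(315*31+974)%997=769 -> [769]
  root = 769 == target 769  ** MATCH **
Candidate C produces the target root.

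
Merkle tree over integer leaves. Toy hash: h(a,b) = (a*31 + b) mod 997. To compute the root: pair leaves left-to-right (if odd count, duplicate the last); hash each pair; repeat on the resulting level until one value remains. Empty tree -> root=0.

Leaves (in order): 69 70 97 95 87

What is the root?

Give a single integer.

L0: [69, 70, 97, 95, 87]
L1: h(69,70)=(69*31+70)%997=215 h(97,95)=(97*31+95)%997=111 h(87,87)=(87*31+87)%997=790 -> [215, 111, 790]
L2: h(215,111)=(215*31+111)%997=794 h(790,790)=(790*31+790)%997=355 -> [794, 355]
L3: h(794,355)=(794*31+355)%997=44 -> [44]

Answer: 44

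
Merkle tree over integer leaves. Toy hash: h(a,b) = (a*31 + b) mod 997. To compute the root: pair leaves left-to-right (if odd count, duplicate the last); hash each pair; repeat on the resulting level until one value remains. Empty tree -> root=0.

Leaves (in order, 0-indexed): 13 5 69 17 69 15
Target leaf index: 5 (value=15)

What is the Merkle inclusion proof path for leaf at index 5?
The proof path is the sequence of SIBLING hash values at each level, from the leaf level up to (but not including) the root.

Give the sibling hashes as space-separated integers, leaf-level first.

Answer: 69 160 846

Derivation:
L0 (leaves): [13, 5, 69, 17, 69, 15], target index=5
L1: h(13,5)=(13*31+5)%997=408 [pair 0] h(69,17)=(69*31+17)%997=162 [pair 1] h(69,15)=(69*31+15)%997=160 [pair 2] -> [408, 162, 160]
  Sibling for proof at L0: 69
L2: h(408,162)=(408*31+162)%997=846 [pair 0] h(160,160)=(160*31+160)%997=135 [pair 1] -> [846, 135]
  Sibling for proof at L1: 160
L3: h(846,135)=(846*31+135)%997=439 [pair 0] -> [439]
  Sibling for proof at L2: 846
Root: 439
Proof path (sibling hashes from leaf to root): [69, 160, 846]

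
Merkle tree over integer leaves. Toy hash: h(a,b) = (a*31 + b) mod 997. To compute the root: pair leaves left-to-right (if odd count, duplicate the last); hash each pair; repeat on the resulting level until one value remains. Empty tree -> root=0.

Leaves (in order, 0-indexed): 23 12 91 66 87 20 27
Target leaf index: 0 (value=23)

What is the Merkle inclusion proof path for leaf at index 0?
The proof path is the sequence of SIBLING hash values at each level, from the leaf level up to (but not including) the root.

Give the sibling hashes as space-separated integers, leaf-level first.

Answer: 12 893 346

Derivation:
L0 (leaves): [23, 12, 91, 66, 87, 20, 27], target index=0
L1: h(23,12)=(23*31+12)%997=725 [pair 0] h(91,66)=(91*31+66)%997=893 [pair 1] h(87,20)=(87*31+20)%997=723 [pair 2] h(27,27)=(27*31+27)%997=864 [pair 3] -> [725, 893, 723, 864]
  Sibling for proof at L0: 12
L2: h(725,893)=(725*31+893)%997=437 [pair 0] h(723,864)=(723*31+864)%997=346 [pair 1] -> [437, 346]
  Sibling for proof at L1: 893
L3: h(437,346)=(437*31+346)%997=932 [pair 0] -> [932]
  Sibling for proof at L2: 346
Root: 932
Proof path (sibling hashes from leaf to root): [12, 893, 346]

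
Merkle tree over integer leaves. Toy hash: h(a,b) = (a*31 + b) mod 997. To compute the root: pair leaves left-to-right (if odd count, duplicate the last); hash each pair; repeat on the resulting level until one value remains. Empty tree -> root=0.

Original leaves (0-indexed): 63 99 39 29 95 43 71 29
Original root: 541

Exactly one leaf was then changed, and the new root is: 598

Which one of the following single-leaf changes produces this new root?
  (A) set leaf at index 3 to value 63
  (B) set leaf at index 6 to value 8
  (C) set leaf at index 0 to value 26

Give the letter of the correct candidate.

Answer: A

Derivation:
Original leaves: [63, 99, 39, 29, 95, 43, 71, 29]
Target new root: 598
Try each candidate change and compute the resulting root:
Candidate A: set leaf[3] = 63 -> leaves = [63, 99, 39, 63, 95, 43, 71, 29]
  L0: [63, 99, 39, 63, 95, 43, 71, 29]
  L1: h(63,99)=(63*31+99)%997=58 h(39,63)=(39*31+63)%997=275 h(95,43)=(95*31+43)%997=994 h(71,29)=(71*31+29)%997=236 -> [58, 275, 994, 236]
  L2: h(58,275)=(58*31+275)%997=79 h(994,236)=(994*31+236)%997=143 -> [79, 143]
  L3: h(79,143)=(79*31+143)%997=598 -> [598]
  root = 598 == target 598  ** MATCH **
Candidate B: set leaf[6] = 8 -> leaves = [63, 99, 39, 29, 95, 43, 8, 29]
  L0: [63, 99, 39, 29, 95, 43, 8, 29]
  L1: h(63,99)=(63*31+99)%997=58 h(39,29)=(39*31+29)%997=241 h(95,43)=(95*31+43)%997=994 h(8,29)=(8*31+29)%997=277 -> [58, 241, 994, 277]
  L2: h(58,241)=(58*31+241)%997=45 h(994,277)=(994*31+277)%997=184 -> [45, 184]
  L3: h(45,184)=(45*31+184)%997=582 -> [582]
  root = 582 != target 598
Candidate C: set leaf[0] = 26 -> leaves = [26, 99, 39, 29, 95, 43, 71, 29]
  L0: [26, 99, 39, 29, 95, 43, 71, 29]
  L1: h(26,99)=(26*31+99)%997=905 h(39,29)=(39*31+29)%997=241 h(95,43)=(95*31+43)%997=994 h(71,29)=(71*31+29)%997=236 -> [905, 241, 994, 236]
  L2: h(905,241)=(905*31+241)%997=380 h(994,236)=(994*31+236)%997=143 -> [380, 143]
  L3: h(380,143)=(380*31+143)%997=956 -> [956]
  root = 956 != target 598
Candidate A produces the target root.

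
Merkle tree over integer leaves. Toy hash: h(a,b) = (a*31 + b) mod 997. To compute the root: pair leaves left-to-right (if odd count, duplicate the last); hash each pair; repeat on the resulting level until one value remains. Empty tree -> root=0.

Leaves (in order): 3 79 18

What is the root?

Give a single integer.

L0: [3, 79, 18]
L1: h(3,79)=(3*31+79)%997=172 h(18,18)=(18*31+18)%997=576 -> [172, 576]
L2: h(172,576)=(172*31+576)%997=923 -> [923]

Answer: 923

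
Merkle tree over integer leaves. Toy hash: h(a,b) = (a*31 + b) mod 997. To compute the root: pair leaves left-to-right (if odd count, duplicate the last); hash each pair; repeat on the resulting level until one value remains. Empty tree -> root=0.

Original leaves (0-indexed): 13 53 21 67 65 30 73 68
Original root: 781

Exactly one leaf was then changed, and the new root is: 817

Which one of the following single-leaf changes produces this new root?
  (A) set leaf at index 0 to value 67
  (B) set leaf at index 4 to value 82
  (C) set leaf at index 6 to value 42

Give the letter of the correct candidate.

Original leaves: [13, 53, 21, 67, 65, 30, 73, 68]
Target new root: 817
Try each candidate change and compute the resulting root:
Candidate A: set leaf[0] = 67 -> leaves = [67, 53, 21, 67, 65, 30, 73, 68]
  L0: [67, 53, 21, 67, 65, 30, 73, 68]
  L1: h(67,53)=(67*31+53)%997=136 h(21,67)=(21*31+67)%997=718 h(65,30)=(65*31+30)%997=51 h(73,68)=(73*31+68)%997=337 -> [136, 718, 51, 337]
  L2: h(136,718)=(136*31+718)%997=946 h(51,337)=(51*31+337)%997=921 -> [946, 921]
  L3: h(946,921)=(946*31+921)%997=337 -> [337]
  root = 337 != target 817
Candidate B: set leaf[4] = 82 -> leaves = [13, 53, 21, 67, 82, 30, 73, 68]
  L0: [13, 53, 21, 67, 82, 30, 73, 68]
  L1: h(13,53)=(13*31+53)%997=456 h(21,67)=(21*31+67)%997=718 h(82,30)=(82*31+30)%997=578 h(73,68)=(73*31+68)%997=337 -> [456, 718, 578, 337]
  L2: h(456,718)=(456*31+718)%997=896 h(578,337)=(578*31+337)%997=309 -> [896, 309]
  L3: h(896,309)=(896*31+309)%997=169 -> [169]
  root = 169 != target 817
Candidate C: set leaf[6] = 42 -> leaves = [13, 53, 21, 67, 65, 30, 42, 68]
  L0: [13, 53, 21, 67, 65, 30, 42, 68]
  L1: h(13,53)=(13*31+53)%997=456 h(21,67)=(21*31+67)%997=718 h(65,30)=(65*31+30)%997=51 h(42,68)=(42*31+68)%997=373 -> [456, 718, 51, 373]
  L2: h(456,718)=(456*31+718)%997=896 h(51,373)=(51*31+373)%997=957 -> [896, 957]
  L3: h(896,957)=(896*31+957)%997=817 -> [817]
  root = 817 == target 817  ** MATCH **
Candidate C produces the target root.

Answer: C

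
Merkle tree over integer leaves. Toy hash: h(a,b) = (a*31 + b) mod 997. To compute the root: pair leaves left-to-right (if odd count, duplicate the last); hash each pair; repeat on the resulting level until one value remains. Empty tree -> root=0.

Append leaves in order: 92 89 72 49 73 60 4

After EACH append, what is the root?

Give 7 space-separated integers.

Answer: 92 947 754 731 704 288 87

Derivation:
After append 92 (leaves=[92]):
  L0: [92]
  root=92
After append 89 (leaves=[92, 89]):
  L0: [92, 89]
  L1: h(92,89)=(92*31+89)%997=947 -> [947]
  root=947
After append 72 (leaves=[92, 89, 72]):
  L0: [92, 89, 72]
  L1: h(92,89)=(92*31+89)%997=947 h(72,72)=(72*31+72)%997=310 -> [947, 310]
  L2: h(947,310)=(947*31+310)%997=754 -> [754]
  root=754
After append 49 (leaves=[92, 89, 72, 49]):
  L0: [92, 89, 72, 49]
  L1: h(92,89)=(92*31+89)%997=947 h(72,49)=(72*31+49)%997=287 -> [947, 287]
  L2: h(947,287)=(947*31+287)%997=731 -> [731]
  root=731
After append 73 (leaves=[92, 89, 72, 49, 73]):
  L0: [92, 89, 72, 49, 73]
  L1: h(92,89)=(92*31+89)%997=947 h(72,49)=(72*31+49)%997=287 h(73,73)=(73*31+73)%997=342 -> [947, 287, 342]
  L2: h(947,287)=(947*31+287)%997=731 h(342,342)=(342*31+342)%997=974 -> [731, 974]
  L3: h(731,974)=(731*31+974)%997=704 -> [704]
  root=704
After append 60 (leaves=[92, 89, 72, 49, 73, 60]):
  L0: [92, 89, 72, 49, 73, 60]
  L1: h(92,89)=(92*31+89)%997=947 h(72,49)=(72*31+49)%997=287 h(73,60)=(73*31+60)%997=329 -> [947, 287, 329]
  L2: h(947,287)=(947*31+287)%997=731 h(329,329)=(329*31+329)%997=558 -> [731, 558]
  L3: h(731,558)=(731*31+558)%997=288 -> [288]
  root=288
After append 4 (leaves=[92, 89, 72, 49, 73, 60, 4]):
  L0: [92, 89, 72, 49, 73, 60, 4]
  L1: h(92,89)=(92*31+89)%997=947 h(72,49)=(72*31+49)%997=287 h(73,60)=(73*31+60)%997=329 h(4,4)=(4*31+4)%997=128 -> [947, 287, 329, 128]
  L2: h(947,287)=(947*31+287)%997=731 h(329,128)=(329*31+128)%997=357 -> [731, 357]
  L3: h(731,357)=(731*31+357)%997=87 -> [87]
  root=87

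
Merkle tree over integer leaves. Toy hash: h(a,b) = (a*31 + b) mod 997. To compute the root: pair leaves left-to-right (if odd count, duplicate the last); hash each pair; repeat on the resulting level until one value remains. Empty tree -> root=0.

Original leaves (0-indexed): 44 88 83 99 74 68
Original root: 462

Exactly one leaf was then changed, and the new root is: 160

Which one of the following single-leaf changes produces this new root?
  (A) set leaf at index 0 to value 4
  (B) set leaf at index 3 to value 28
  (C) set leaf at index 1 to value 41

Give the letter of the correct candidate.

Answer: C

Derivation:
Original leaves: [44, 88, 83, 99, 74, 68]
Target new root: 160
Try each candidate change and compute the resulting root:
Candidate A: set leaf[0] = 4 -> leaves = [4, 88, 83, 99, 74, 68]
  L0: [4, 88, 83, 99, 74, 68]
  L1: h(4,88)=(4*31+88)%997=212 h(83,99)=(83*31+99)%997=678 h(74,68)=(74*31+68)%997=368 -> [212, 678, 368]
  L2: h(212,678)=(212*31+678)%997=271 h(368,368)=(368*31+368)%997=809 -> [271, 809]
  L3: h(271,809)=(271*31+809)%997=237 -> [237]
  root = 237 != target 160
Candidate B: set leaf[3] = 28 -> leaves = [44, 88, 83, 28, 74, 68]
  L0: [44, 88, 83, 28, 74, 68]
  L1: h(44,88)=(44*31+88)%997=455 h(83,28)=(83*31+28)%997=607 h(74,68)=(74*31+68)%997=368 -> [455, 607, 368]
  L2: h(455,607)=(455*31+607)%997=754 h(368,368)=(368*31+368)%997=809 -> [754, 809]
  L3: h(754,809)=(754*31+809)%997=255 -> [255]
  root = 255 != target 160
Candidate C: set leaf[1] = 41 -> leaves = [44, 41, 83, 99, 74, 68]
  L0: [44, 41, 83, 99, 74, 68]
  L1: h(44,41)=(44*31+41)%997=408 h(83,99)=(83*31+99)%997=678 h(74,68)=(74*31+68)%997=368 -> [408, 678, 368]
  L2: h(408,678)=(408*31+678)%997=365 h(368,368)=(368*31+368)%997=809 -> [365, 809]
  L3: h(365,809)=(365*31+809)%997=160 -> [160]
  root = 160 == target 160  ** MATCH **
Candidate C produces the target root.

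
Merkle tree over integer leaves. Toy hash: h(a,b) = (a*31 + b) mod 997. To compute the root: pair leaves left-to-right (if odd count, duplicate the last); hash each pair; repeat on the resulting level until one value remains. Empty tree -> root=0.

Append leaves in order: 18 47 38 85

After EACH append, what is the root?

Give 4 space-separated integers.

After append 18 (leaves=[18]):
  L0: [18]
  root=18
After append 47 (leaves=[18, 47]):
  L0: [18, 47]
  L1: h(18,47)=(18*31+47)%997=605 -> [605]
  root=605
After append 38 (leaves=[18, 47, 38]):
  L0: [18, 47, 38]
  L1: h(18,47)=(18*31+47)%997=605 h(38,38)=(38*31+38)%997=219 -> [605, 219]
  L2: h(605,219)=(605*31+219)%997=31 -> [31]
  root=31
After append 85 (leaves=[18, 47, 38, 85]):
  L0: [18, 47, 38, 85]
  L1: h(18,47)=(18*31+47)%997=605 h(38,85)=(38*31+85)%997=266 -> [605, 266]
  L2: h(605,266)=(605*31+266)%997=78 -> [78]
  root=78

Answer: 18 605 31 78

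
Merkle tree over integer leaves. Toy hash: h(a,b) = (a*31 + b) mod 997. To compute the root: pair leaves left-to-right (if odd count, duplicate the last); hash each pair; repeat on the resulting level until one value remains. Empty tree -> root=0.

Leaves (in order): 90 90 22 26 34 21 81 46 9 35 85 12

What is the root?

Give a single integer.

L0: [90, 90, 22, 26, 34, 21, 81, 46, 9, 35, 85, 12]
L1: h(90,90)=(90*31+90)%997=886 h(22,26)=(22*31+26)%997=708 h(34,21)=(34*31+21)%997=78 h(81,46)=(81*31+46)%997=563 h(9,35)=(9*31+35)%997=314 h(85,12)=(85*31+12)%997=653 -> [886, 708, 78, 563, 314, 653]
L2: h(886,708)=(886*31+708)%997=258 h(78,563)=(78*31+563)%997=987 h(314,653)=(314*31+653)%997=417 -> [258, 987, 417]
L3: h(258,987)=(258*31+987)%997=12 h(417,417)=(417*31+417)%997=383 -> [12, 383]
L4: h(12,383)=(12*31+383)%997=755 -> [755]

Answer: 755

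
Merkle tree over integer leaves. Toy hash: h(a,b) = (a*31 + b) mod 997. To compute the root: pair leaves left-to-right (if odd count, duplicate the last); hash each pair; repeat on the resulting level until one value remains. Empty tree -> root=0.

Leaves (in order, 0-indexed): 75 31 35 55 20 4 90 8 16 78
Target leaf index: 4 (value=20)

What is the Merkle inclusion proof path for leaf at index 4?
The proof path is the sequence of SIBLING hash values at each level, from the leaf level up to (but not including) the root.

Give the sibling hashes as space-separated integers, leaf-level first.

Answer: 4 804 398 543

Derivation:
L0 (leaves): [75, 31, 35, 55, 20, 4, 90, 8, 16, 78], target index=4
L1: h(75,31)=(75*31+31)%997=362 [pair 0] h(35,55)=(35*31+55)%997=143 [pair 1] h(20,4)=(20*31+4)%997=624 [pair 2] h(90,8)=(90*31+8)%997=804 [pair 3] h(16,78)=(16*31+78)%997=574 [pair 4] -> [362, 143, 624, 804, 574]
  Sibling for proof at L0: 4
L2: h(362,143)=(362*31+143)%997=398 [pair 0] h(624,804)=(624*31+804)%997=208 [pair 1] h(574,574)=(574*31+574)%997=422 [pair 2] -> [398, 208, 422]
  Sibling for proof at L1: 804
L3: h(398,208)=(398*31+208)%997=582 [pair 0] h(422,422)=(422*31+422)%997=543 [pair 1] -> [582, 543]
  Sibling for proof at L2: 398
L4: h(582,543)=(582*31+543)%997=639 [pair 0] -> [639]
  Sibling for proof at L3: 543
Root: 639
Proof path (sibling hashes from leaf to root): [4, 804, 398, 543]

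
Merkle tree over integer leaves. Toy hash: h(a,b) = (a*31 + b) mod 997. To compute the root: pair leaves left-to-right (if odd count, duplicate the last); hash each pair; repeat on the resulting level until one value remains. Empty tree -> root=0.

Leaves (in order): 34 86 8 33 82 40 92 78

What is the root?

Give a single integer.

Answer: 793

Derivation:
L0: [34, 86, 8, 33, 82, 40, 92, 78]
L1: h(34,86)=(34*31+86)%997=143 h(8,33)=(8*31+33)%997=281 h(82,40)=(82*31+40)%997=588 h(92,78)=(92*31+78)%997=936 -> [143, 281, 588, 936]
L2: h(143,281)=(143*31+281)%997=726 h(588,936)=(588*31+936)%997=221 -> [726, 221]
L3: h(726,221)=(726*31+221)%997=793 -> [793]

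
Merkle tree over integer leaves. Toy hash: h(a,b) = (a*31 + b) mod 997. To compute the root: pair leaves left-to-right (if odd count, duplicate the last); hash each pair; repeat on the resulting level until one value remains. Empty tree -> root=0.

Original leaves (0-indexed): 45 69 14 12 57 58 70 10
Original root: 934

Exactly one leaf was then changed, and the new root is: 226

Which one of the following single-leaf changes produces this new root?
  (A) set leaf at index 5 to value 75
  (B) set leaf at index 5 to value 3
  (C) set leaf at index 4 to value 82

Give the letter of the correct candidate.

Original leaves: [45, 69, 14, 12, 57, 58, 70, 10]
Target new root: 226
Try each candidate change and compute the resulting root:
Candidate A: set leaf[5] = 75 -> leaves = [45, 69, 14, 12, 57, 75, 70, 10]
  L0: [45, 69, 14, 12, 57, 75, 70, 10]
  L1: h(45,69)=(45*31+69)%997=467 h(14,12)=(14*31+12)%997=446 h(57,75)=(57*31+75)%997=845 h(70,10)=(70*31+10)%997=186 -> [467, 446, 845, 186]
  L2: h(467,446)=(467*31+446)%997=965 h(845,186)=(845*31+186)%997=459 -> [965, 459]
  L3: h(965,459)=(965*31+459)%997=464 -> [464]
  root = 464 != target 226
Candidate B: set leaf[5] = 3 -> leaves = [45, 69, 14, 12, 57, 3, 70, 10]
  L0: [45, 69, 14, 12, 57, 3, 70, 10]
  L1: h(45,69)=(45*31+69)%997=467 h(14,12)=(14*31+12)%997=446 h(57,3)=(57*31+3)%997=773 h(70,10)=(70*31+10)%997=186 -> [467, 446, 773, 186]
  L2: h(467,446)=(467*31+446)%997=965 h(773,186)=(773*31+186)%997=221 -> [965, 221]
  L3: h(965,221)=(965*31+221)%997=226 -> [226]
  root = 226 == target 226  ** MATCH **
Candidate C: set leaf[4] = 82 -> leaves = [45, 69, 14, 12, 82, 58, 70, 10]
  L0: [45, 69, 14, 12, 82, 58, 70, 10]
  L1: h(45,69)=(45*31+69)%997=467 h(14,12)=(14*31+12)%997=446 h(82,58)=(82*31+58)%997=606 h(70,10)=(70*31+10)%997=186 -> [467, 446, 606, 186]
  L2: h(467,446)=(467*31+446)%997=965 h(606,186)=(606*31+186)%997=29 -> [965, 29]
  L3: h(965,29)=(965*31+29)%997=34 -> [34]
  root = 34 != target 226
Candidate B produces the target root.

Answer: B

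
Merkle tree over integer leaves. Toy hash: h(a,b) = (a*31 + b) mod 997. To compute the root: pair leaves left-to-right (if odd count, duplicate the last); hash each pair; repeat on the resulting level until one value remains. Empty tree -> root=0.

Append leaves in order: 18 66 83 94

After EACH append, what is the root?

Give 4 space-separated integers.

Answer: 18 624 66 77

Derivation:
After append 18 (leaves=[18]):
  L0: [18]
  root=18
After append 66 (leaves=[18, 66]):
  L0: [18, 66]
  L1: h(18,66)=(18*31+66)%997=624 -> [624]
  root=624
After append 83 (leaves=[18, 66, 83]):
  L0: [18, 66, 83]
  L1: h(18,66)=(18*31+66)%997=624 h(83,83)=(83*31+83)%997=662 -> [624, 662]
  L2: h(624,662)=(624*31+662)%997=66 -> [66]
  root=66
After append 94 (leaves=[18, 66, 83, 94]):
  L0: [18, 66, 83, 94]
  L1: h(18,66)=(18*31+66)%997=624 h(83,94)=(83*31+94)%997=673 -> [624, 673]
  L2: h(624,673)=(624*31+673)%997=77 -> [77]
  root=77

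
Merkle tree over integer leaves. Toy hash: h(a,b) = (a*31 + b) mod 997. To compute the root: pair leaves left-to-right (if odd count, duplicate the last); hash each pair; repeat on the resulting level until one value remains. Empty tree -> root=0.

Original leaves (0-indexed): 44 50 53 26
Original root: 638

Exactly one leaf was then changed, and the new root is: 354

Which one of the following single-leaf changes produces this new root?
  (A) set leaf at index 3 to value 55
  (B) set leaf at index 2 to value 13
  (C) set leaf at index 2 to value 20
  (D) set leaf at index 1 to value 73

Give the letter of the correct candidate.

Answer: D

Derivation:
Original leaves: [44, 50, 53, 26]
Target new root: 354
Try each candidate change and compute the resulting root:
Candidate A: set leaf[3] = 55 -> leaves = [44, 50, 53, 55]
  L0: [44, 50, 53, 55]
  L1: h(44,50)=(44*31+50)%997=417 h(53,55)=(53*31+55)%997=701 -> [417, 701]
  L2: h(417,701)=(417*31+701)%997=667 -> [667]
  root = 667 != target 354
Candidate B: set leaf[2] = 13 -> leaves = [44, 50, 13, 26]
  L0: [44, 50, 13, 26]
  L1: h(44,50)=(44*31+50)%997=417 h(13,26)=(13*31+26)%997=429 -> [417, 429]
  L2: h(417,429)=(417*31+429)%997=395 -> [395]
  root = 395 != target 354
Candidate C: set leaf[2] = 20 -> leaves = [44, 50, 20, 26]
  L0: [44, 50, 20, 26]
  L1: h(44,50)=(44*31+50)%997=417 h(20,26)=(20*31+26)%997=646 -> [417, 646]
  L2: h(417,646)=(417*31+646)%997=612 -> [612]
  root = 612 != target 354
Candidate D: set leaf[1] = 73 -> leaves = [44, 73, 53, 26]
  L0: [44, 73, 53, 26]
  L1: h(44,73)=(44*31+73)%997=440 h(53,26)=(53*31+26)%997=672 -> [440, 672]
  L2: h(440,672)=(440*31+672)%997=354 -> [354]
  root = 354 == target 354  ** MATCH **
Candidate D produces the target root.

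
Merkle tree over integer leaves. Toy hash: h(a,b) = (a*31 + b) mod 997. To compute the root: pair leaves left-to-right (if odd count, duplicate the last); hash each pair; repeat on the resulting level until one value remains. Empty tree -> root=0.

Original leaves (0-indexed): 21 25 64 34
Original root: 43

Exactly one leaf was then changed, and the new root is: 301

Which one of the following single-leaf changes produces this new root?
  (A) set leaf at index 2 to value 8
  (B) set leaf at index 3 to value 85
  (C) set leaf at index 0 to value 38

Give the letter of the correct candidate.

Answer: A

Derivation:
Original leaves: [21, 25, 64, 34]
Target new root: 301
Try each candidate change and compute the resulting root:
Candidate A: set leaf[2] = 8 -> leaves = [21, 25, 8, 34]
  L0: [21, 25, 8, 34]
  L1: h(21,25)=(21*31+25)%997=676 h(8,34)=(8*31+34)%997=282 -> [676, 282]
  L2: h(676,282)=(676*31+282)%997=301 -> [301]
  root = 301 == target 301  ** MATCH **
Candidate B: set leaf[3] = 85 -> leaves = [21, 25, 64, 85]
  L0: [21, 25, 64, 85]
  L1: h(21,25)=(21*31+25)%997=676 h(64,85)=(64*31+85)%997=75 -> [676, 75]
  L2: h(676,75)=(676*31+75)%997=94 -> [94]
  root = 94 != target 301
Candidate C: set leaf[0] = 38 -> leaves = [38, 25, 64, 34]
  L0: [38, 25, 64, 34]
  L1: h(38,25)=(38*31+25)%997=206 h(64,34)=(64*31+34)%997=24 -> [206, 24]
  L2: h(206,24)=(206*31+24)%997=428 -> [428]
  root = 428 != target 301
Candidate A produces the target root.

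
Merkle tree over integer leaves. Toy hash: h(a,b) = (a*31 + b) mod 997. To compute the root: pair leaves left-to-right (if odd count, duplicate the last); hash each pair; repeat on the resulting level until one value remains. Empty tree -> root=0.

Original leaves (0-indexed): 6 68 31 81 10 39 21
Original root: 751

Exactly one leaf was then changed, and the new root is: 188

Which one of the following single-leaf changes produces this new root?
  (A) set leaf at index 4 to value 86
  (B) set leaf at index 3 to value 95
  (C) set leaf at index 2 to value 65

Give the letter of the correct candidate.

Original leaves: [6, 68, 31, 81, 10, 39, 21]
Target new root: 188
Try each candidate change and compute the resulting root:
Candidate A: set leaf[4] = 86 -> leaves = [6, 68, 31, 81, 86, 39, 21]
  L0: [6, 68, 31, 81, 86, 39, 21]
  L1: h(6,68)=(6*31+68)%997=254 h(31,81)=(31*31+81)%997=45 h(86,39)=(86*31+39)%997=711 h(21,21)=(21*31+21)%997=672 -> [254, 45, 711, 672]
  L2: h(254,45)=(254*31+45)%997=940 h(711,672)=(711*31+672)%997=779 -> [940, 779]
  L3: h(940,779)=(940*31+779)%997=9 -> [9]
  root = 9 != target 188
Candidate B: set leaf[3] = 95 -> leaves = [6, 68, 31, 95, 10, 39, 21]
  L0: [6, 68, 31, 95, 10, 39, 21]
  L1: h(6,68)=(6*31+68)%997=254 h(31,95)=(31*31+95)%997=59 h(10,39)=(10*31+39)%997=349 h(21,21)=(21*31+21)%997=672 -> [254, 59, 349, 672]
  L2: h(254,59)=(254*31+59)%997=954 h(349,672)=(349*31+672)%997=524 -> [954, 524]
  L3: h(954,524)=(954*31+524)%997=188 -> [188]
  root = 188 == target 188  ** MATCH **
Candidate C: set leaf[2] = 65 -> leaves = [6, 68, 65, 81, 10, 39, 21]
  L0: [6, 68, 65, 81, 10, 39, 21]
  L1: h(6,68)=(6*31+68)%997=254 h(65,81)=(65*31+81)%997=102 h(10,39)=(10*31+39)%997=349 h(21,21)=(21*31+21)%997=672 -> [254, 102, 349, 672]
  L2: h(254,102)=(254*31+102)%997=0 h(349,672)=(349*31+672)%997=524 -> [0, 524]
  L3: h(0,524)=(0*31+524)%997=524 -> [524]
  root = 524 != target 188
Candidate B produces the target root.

Answer: B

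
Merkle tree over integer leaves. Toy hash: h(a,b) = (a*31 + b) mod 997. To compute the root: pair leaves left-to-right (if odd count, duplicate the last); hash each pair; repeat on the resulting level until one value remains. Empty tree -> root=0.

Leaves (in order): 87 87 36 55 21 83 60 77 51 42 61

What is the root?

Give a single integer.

Answer: 659

Derivation:
L0: [87, 87, 36, 55, 21, 83, 60, 77, 51, 42, 61]
L1: h(87,87)=(87*31+87)%997=790 h(36,55)=(36*31+55)%997=174 h(21,83)=(21*31+83)%997=734 h(60,77)=(60*31+77)%997=940 h(51,42)=(51*31+42)%997=626 h(61,61)=(61*31+61)%997=955 -> [790, 174, 734, 940, 626, 955]
L2: h(790,174)=(790*31+174)%997=736 h(734,940)=(734*31+940)%997=763 h(626,955)=(626*31+955)%997=421 -> [736, 763, 421]
L3: h(736,763)=(736*31+763)%997=648 h(421,421)=(421*31+421)%997=511 -> [648, 511]
L4: h(648,511)=(648*31+511)%997=659 -> [659]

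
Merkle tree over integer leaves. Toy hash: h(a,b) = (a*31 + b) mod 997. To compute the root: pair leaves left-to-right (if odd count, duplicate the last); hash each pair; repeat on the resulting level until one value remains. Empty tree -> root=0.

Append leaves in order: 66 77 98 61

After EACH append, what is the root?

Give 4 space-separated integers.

After append 66 (leaves=[66]):
  L0: [66]
  root=66
After append 77 (leaves=[66, 77]):
  L0: [66, 77]
  L1: h(66,77)=(66*31+77)%997=129 -> [129]
  root=129
After append 98 (leaves=[66, 77, 98]):
  L0: [66, 77, 98]
  L1: h(66,77)=(66*31+77)%997=129 h(98,98)=(98*31+98)%997=145 -> [129, 145]
  L2: h(129,145)=(129*31+145)%997=156 -> [156]
  root=156
After append 61 (leaves=[66, 77, 98, 61]):
  L0: [66, 77, 98, 61]
  L1: h(66,77)=(66*31+77)%997=129 h(98,61)=(98*31+61)%997=108 -> [129, 108]
  L2: h(129,108)=(129*31+108)%997=119 -> [119]
  root=119

Answer: 66 129 156 119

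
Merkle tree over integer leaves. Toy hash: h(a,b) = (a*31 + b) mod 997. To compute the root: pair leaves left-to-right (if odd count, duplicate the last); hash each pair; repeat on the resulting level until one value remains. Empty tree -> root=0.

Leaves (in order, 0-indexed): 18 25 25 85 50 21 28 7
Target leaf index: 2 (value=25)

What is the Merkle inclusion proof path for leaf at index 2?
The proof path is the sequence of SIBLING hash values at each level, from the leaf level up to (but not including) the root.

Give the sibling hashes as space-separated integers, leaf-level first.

Answer: 85 583 723

Derivation:
L0 (leaves): [18, 25, 25, 85, 50, 21, 28, 7], target index=2
L1: h(18,25)=(18*31+25)%997=583 [pair 0] h(25,85)=(25*31+85)%997=860 [pair 1] h(50,21)=(50*31+21)%997=574 [pair 2] h(28,7)=(28*31+7)%997=875 [pair 3] -> [583, 860, 574, 875]
  Sibling for proof at L0: 85
L2: h(583,860)=(583*31+860)%997=987 [pair 0] h(574,875)=(574*31+875)%997=723 [pair 1] -> [987, 723]
  Sibling for proof at L1: 583
L3: h(987,723)=(987*31+723)%997=413 [pair 0] -> [413]
  Sibling for proof at L2: 723
Root: 413
Proof path (sibling hashes from leaf to root): [85, 583, 723]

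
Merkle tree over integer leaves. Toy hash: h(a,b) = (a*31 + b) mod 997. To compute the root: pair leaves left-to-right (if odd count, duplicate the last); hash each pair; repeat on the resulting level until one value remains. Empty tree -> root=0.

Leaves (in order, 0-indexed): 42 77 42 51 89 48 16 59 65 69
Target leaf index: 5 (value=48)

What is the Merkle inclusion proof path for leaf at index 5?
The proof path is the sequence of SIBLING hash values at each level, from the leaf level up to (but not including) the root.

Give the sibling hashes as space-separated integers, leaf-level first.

Answer: 89 555 234 436

Derivation:
L0 (leaves): [42, 77, 42, 51, 89, 48, 16, 59, 65, 69], target index=5
L1: h(42,77)=(42*31+77)%997=382 [pair 0] h(42,51)=(42*31+51)%997=356 [pair 1] h(89,48)=(89*31+48)%997=813 [pair 2] h(16,59)=(16*31+59)%997=555 [pair 3] h(65,69)=(65*31+69)%997=90 [pair 4] -> [382, 356, 813, 555, 90]
  Sibling for proof at L0: 89
L2: h(382,356)=(382*31+356)%997=234 [pair 0] h(813,555)=(813*31+555)%997=833 [pair 1] h(90,90)=(90*31+90)%997=886 [pair 2] -> [234, 833, 886]
  Sibling for proof at L1: 555
L3: h(234,833)=(234*31+833)%997=111 [pair 0] h(886,886)=(886*31+886)%997=436 [pair 1] -> [111, 436]
  Sibling for proof at L2: 234
L4: h(111,436)=(111*31+436)%997=886 [pair 0] -> [886]
  Sibling for proof at L3: 436
Root: 886
Proof path (sibling hashes from leaf to root): [89, 555, 234, 436]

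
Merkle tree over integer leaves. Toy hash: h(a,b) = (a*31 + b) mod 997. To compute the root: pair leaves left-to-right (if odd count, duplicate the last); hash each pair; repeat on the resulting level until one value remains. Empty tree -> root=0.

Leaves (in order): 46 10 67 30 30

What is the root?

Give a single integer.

L0: [46, 10, 67, 30, 30]
L1: h(46,10)=(46*31+10)%997=439 h(67,30)=(67*31+30)%997=113 h(30,30)=(30*31+30)%997=960 -> [439, 113, 960]
L2: h(439,113)=(439*31+113)%997=761 h(960,960)=(960*31+960)%997=810 -> [761, 810]
L3: h(761,810)=(761*31+810)%997=473 -> [473]

Answer: 473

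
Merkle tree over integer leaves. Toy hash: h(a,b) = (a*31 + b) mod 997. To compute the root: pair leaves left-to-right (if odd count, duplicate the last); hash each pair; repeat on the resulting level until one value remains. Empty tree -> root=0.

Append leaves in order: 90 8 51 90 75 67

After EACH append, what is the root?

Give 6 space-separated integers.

After append 90 (leaves=[90]):
  L0: [90]
  root=90
After append 8 (leaves=[90, 8]):
  L0: [90, 8]
  L1: h(90,8)=(90*31+8)%997=804 -> [804]
  root=804
After append 51 (leaves=[90, 8, 51]):
  L0: [90, 8, 51]
  L1: h(90,8)=(90*31+8)%997=804 h(51,51)=(51*31+51)%997=635 -> [804, 635]
  L2: h(804,635)=(804*31+635)%997=634 -> [634]
  root=634
After append 90 (leaves=[90, 8, 51, 90]):
  L0: [90, 8, 51, 90]
  L1: h(90,8)=(90*31+8)%997=804 h(51,90)=(51*31+90)%997=674 -> [804, 674]
  L2: h(804,674)=(804*31+674)%997=673 -> [673]
  root=673
After append 75 (leaves=[90, 8, 51, 90, 75]):
  L0: [90, 8, 51, 90, 75]
  L1: h(90,8)=(90*31+8)%997=804 h(51,90)=(51*31+90)%997=674 h(75,75)=(75*31+75)%997=406 -> [804, 674, 406]
  L2: h(804,674)=(804*31+674)%997=673 h(406,406)=(406*31+406)%997=31 -> [673, 31]
  L3: h(673,31)=(673*31+31)%997=954 -> [954]
  root=954
After append 67 (leaves=[90, 8, 51, 90, 75, 67]):
  L0: [90, 8, 51, 90, 75, 67]
  L1: h(90,8)=(90*31+8)%997=804 h(51,90)=(51*31+90)%997=674 h(75,67)=(75*31+67)%997=398 -> [804, 674, 398]
  L2: h(804,674)=(804*31+674)%997=673 h(398,398)=(398*31+398)%997=772 -> [673, 772]
  L3: h(673,772)=(673*31+772)%997=698 -> [698]
  root=698

Answer: 90 804 634 673 954 698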